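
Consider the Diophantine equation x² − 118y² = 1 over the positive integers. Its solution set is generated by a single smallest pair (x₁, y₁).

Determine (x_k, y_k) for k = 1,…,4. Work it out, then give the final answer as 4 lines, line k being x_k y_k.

[10; 1,6,3,2,10,2,3,6,1,20] for √118; ℓ=10 ⇒ convergent index 9
a_0=10:  p_0=10·1+0=10,  q_0=10·0+1=1
a_1=1:  p_1=1·10+1=11,  q_1=1·1+0=1
a_2=6:  p_2=6·11+10=76,  q_2=6·1+1=7
…
a_4=2:  p_4=2·239+76=554,  q_4=2·22+7=51
…
a_6=2:  p_6=2·5779+554=12112,  q_6=2·532+51=1115
a_7=3:  p_7=3·12112+5779=42115,  q_7=3·1115+532=3877
a_8=6:  p_8=6·42115+12112=264802,  q_8=6·3877+1115=24377
a_9=1:  p_9=1·264802+42115=306917,  q_9=1·24377+3877=28254
(x₁, y₁) = (306917, 28254);  306917² − 118·28254² = 1 ✓
k=2:  x_2 = 306917·306917+118·28254·28254 = 188396089777,  y_2 = 306917·28254+28254·306917 = 17343265836
k=3:  x_3 = 306917·188396089777+118·28254·17343265836 = 115643925371868101,  y_3 = 306917·17343265836+28254·188396089777 = 10645886241146970
k=4:  x_4 = 306917·115643925371868101+118·28254·10645886241146970 = 70986173286526887819457,  y_4 = 306917·10645886241146970+28254·115643925371868101 = 6534806934930865917144

306917 28254
188396089777 17343265836
115643925371868101 10645886241146970
70986173286526887819457 6534806934930865917144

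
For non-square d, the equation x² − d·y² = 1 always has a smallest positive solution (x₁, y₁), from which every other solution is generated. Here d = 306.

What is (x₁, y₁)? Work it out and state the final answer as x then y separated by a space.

35 2

√306 = [17; 2,34, …], period ℓ=2 (even) → k=1
k=0  a_k=17  p_k/q_k = 17/1
k=1  a_k=2  p_k/q_k = 35/2
(x₁, y₁) = (35, 2);  35² − 306·2² = 1 ✓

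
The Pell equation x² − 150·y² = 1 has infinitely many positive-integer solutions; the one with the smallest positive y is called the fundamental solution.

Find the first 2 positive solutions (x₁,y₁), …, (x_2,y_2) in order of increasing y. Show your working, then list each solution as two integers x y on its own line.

49 4
4801 392

d=150: √d = [12; 4,24] (ℓ=2, even), read p_1/q_1
step 0: (12, 1)  from 12·(1,0) + (0,1)
step 1: (49, 4)  from 4·(12,1) + (1,0)
(x₁, y₁) = (49, 4);  49² − 150·4² = 1 ✓
n=2: (49,4)∘(49,4) = (49·49+150·4·4, 49·4+4·49) = (4801,392)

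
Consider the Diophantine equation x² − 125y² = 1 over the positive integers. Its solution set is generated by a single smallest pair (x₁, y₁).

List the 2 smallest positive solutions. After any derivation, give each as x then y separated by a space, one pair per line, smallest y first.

√125 → a₀=11, period (5,1,1,5,22); ℓ=5 odd so k=9
step 0: (11, 1)  from 11·(1,0) + (0,1)
…
step 3: (123, 11)  from 1·(67,6) + (56,5)
…
step 5: (15127, 1353)  from 22·(682,61) + (123,11)
step 6: (76317, 6826)  from 5·(15127,1353) + (682,61)
step 7: (91444, 8179)  from 1·(76317,6826) + (15127,1353)
step 8: (167761, 15005)  from 1·(91444,8179) + (76317,6826)
step 9: (930249, 83204)  from 5·(167761,15005) + (91444,8179)
→ (930249, 83204).  Check: 930249²=865363202001, 125·83204²=865363202000, difference 1.
(x_2, y_2) = (930249·930249 + 125·83204·83204, 930249·83204 + 83204·930249) = (1730726404001, 154800875592)

930249 83204
1730726404001 154800875592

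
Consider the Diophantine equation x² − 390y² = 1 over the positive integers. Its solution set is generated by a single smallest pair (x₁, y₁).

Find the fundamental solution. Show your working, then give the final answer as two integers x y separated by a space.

79 4

[19; 1,2,1,38] for √390; ℓ=4 ⇒ convergent index 3
a_0=19:  p_0=19·1+0=19,  q_0=19·0+1=1
…
a_2=2:  p_2=2·20+19=59,  q_2=2·1+1=3
a_3=1:  p_3=1·59+20=79,  q_3=1·3+1=4
→ (79, 4).  Check: 79²=6241, 390·4²=6240, difference 1.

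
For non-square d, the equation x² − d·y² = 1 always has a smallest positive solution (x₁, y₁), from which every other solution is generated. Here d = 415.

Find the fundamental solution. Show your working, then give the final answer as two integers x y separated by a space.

d=415: √d = [20; 2,1,2,4,6,…,1,2,40] (ℓ=16, even), read p_15/q_15
k=0  a_k=20  p_k/q_k = 20/1
…
k=2  a_k=1  p_k/q_k = 61/3
k=3  a_k=2  p_k/q_k = 163/8
k=4  a_k=4  p_k/q_k = 713/35
k=5  a_k=6  p_k/q_k = 4441/218
k=6  a_k=1  p_k/q_k = 5154/253
k=7  a_k=1  p_k/q_k = 9595/471
k=8  a_k=3  p_k/q_k = 33939/1666
…
k=10  a_k=1  p_k/q_k = 77473/3803
…
k=12  a_k=4  p_k/q_k = 2110961/103623
k=13  a_k=2  p_k/q_k = 4730294/232201
k=14  a_k=1  p_k/q_k = 6841255/335824
k=15  a_k=2  p_k/q_k = 18412804/903849
(x₁, y₁) = (18412804, 903849);  18412804² − 415·903849² = 1 ✓

18412804 903849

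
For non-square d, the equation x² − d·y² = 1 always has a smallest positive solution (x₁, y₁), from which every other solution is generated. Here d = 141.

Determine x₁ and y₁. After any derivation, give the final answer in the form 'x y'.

95 8

√141 = [11; 1,6,1,22, …], period ℓ=4 (even) → k=3
step 0: (11, 1)  from 11·(1,0) + (0,1)
…
step 2: (83, 7)  from 6·(12,1) + (11,1)
step 3: (95, 8)  from 1·(83,7) + (12,1)
(x₁, y₁) = (95, 8);  95² − 141·8² = 1 ✓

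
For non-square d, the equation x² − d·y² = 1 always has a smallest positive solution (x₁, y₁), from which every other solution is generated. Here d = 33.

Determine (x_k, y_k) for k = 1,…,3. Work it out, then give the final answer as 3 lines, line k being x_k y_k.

23 4
1057 184
48599 8460

[5; 1,2,1,10] for √33; ℓ=4 ⇒ convergent index 3
k=0  a_k=5  p_k/q_k = 5/1
k=1  a_k=1  p_k/q_k = 6/1
k=2  a_k=2  p_k/q_k = 17/3
k=3  a_k=1  p_k/q_k = 23/4
(x₁, y₁) = (23, 4);  23² − 33·4² = 1 ✓
k=2:  x_2 = 23·23+33·4·4 = 1057,  y_2 = 23·4+4·23 = 184
k=3:  x_3 = 23·1057+33·4·184 = 48599,  y_3 = 23·184+4·1057 = 8460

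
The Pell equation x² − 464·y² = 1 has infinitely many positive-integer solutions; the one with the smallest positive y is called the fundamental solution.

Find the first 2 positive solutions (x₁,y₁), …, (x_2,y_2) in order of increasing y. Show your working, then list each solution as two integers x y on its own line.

d=464: √d = [21; 1,1,5,1,1,1,5,1,1,42] (ℓ=10, even), read p_9/q_9
k=0  a_k=21  p_k/q_k = 21/1
…
k=2  a_k=1  p_k/q_k = 43/2
k=3  a_k=5  p_k/q_k = 237/11
k=4  a_k=1  p_k/q_k = 280/13
…
k=6  a_k=1  p_k/q_k = 797/37
…
k=8  a_k=1  p_k/q_k = 5299/246
k=9  a_k=1  p_k/q_k = 9801/455
fundamental: x₁=9801, y₁=455  (since 96059601 − 464·207025 = 1)
(9801+455√464)^2 = 192119201 + 8918910√464

9801 455
192119201 8918910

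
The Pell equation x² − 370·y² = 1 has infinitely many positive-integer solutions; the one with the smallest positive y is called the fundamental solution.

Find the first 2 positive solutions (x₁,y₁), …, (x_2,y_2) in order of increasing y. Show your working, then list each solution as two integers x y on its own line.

√370 → a₀=19, period (4,4,38); ℓ=3 odd so k=5
a_0=19:  p_0=19·1+0=19,  q_0=19·0+1=1
a_1=4:  p_1=4·19+1=77,  q_1=4·1+0=4
…
a_4=4:  p_4=4·12503+327=50339,  q_4=4·650+17=2617
a_5=4:  p_5=4·50339+12503=213859,  q_5=4·2617+650=11118
fundamental: x₁=213859, y₁=11118  (since 45735671881 − 370·123609924 = 1)
n=2: (213859,11118)∘(213859,11118) = (213859·213859+370·11118·11118, 213859·11118+11118·213859) = (91471343761,4755368724)

213859 11118
91471343761 4755368724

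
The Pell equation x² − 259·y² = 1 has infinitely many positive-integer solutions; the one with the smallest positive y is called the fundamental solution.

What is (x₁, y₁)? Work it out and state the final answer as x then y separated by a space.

√259 → a₀=16, period (10,1,2,3,4,3,2,1,10,32); ℓ=10 even so k=9
k=0  a_k=16  p_k/q_k = 16/1
…
k=2  a_k=1  p_k/q_k = 177/11
k=3  a_k=2  p_k/q_k = 515/32
…
k=6  a_k=3  p_k/q_k = 23931/1487
…
k=8  a_k=1  p_k/q_k = 79196/4921
k=9  a_k=10  p_k/q_k = 847225/52644
fundamental: x₁=847225, y₁=52644  (since 717790200625 − 259·2771390736 = 1)

847225 52644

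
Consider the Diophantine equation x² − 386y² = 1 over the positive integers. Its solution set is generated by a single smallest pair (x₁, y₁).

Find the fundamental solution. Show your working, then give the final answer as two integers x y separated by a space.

111555 5678

d=386: √d = [19; 1,1,1,4,1,18,1,4,1,1,1,38] (ℓ=12, even), read p_11/q_11
i=0: a=19 ⇒ p=19, q=1
i=1: a=1 ⇒ p=20, q=1
i=2: a=1 ⇒ p=39, q=2
…
i=4: a=4 ⇒ p=275, q=14
i=5: a=1 ⇒ p=334, q=17
i=6: a=18 ⇒ p=6287, q=320
…
i=8: a=4 ⇒ p=32771, q=1668
…
i=10: a=1 ⇒ p=72163, q=3673
i=11: a=1 ⇒ p=111555, q=5678
fundamental: x₁=111555, y₁=5678  (since 12444518025 − 386·32239684 = 1)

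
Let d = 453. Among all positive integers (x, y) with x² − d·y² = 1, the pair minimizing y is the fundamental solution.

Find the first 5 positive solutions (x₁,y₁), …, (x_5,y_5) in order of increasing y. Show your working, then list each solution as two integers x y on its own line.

√453 = [21; 3,1,1,10,14,10,1,1,3,42, …], period ℓ=10 (even) → k=9
i=0: a=21 ⇒ p=21, q=1
…
i=5: a=14 ⇒ p=22199, q=1043
…
i=8: a=1 ⇒ p=469329, q=22051
i=9: a=3 ⇒ p=1653751, q=77700
fundamental: x₁=1653751, y₁=77700  (since 2734892370001 − 453·6037290000 = 1)
(1653751+77700√453)^2 = 5469784740001 + 256992905400√453
(1653751+77700√453)^3 = 18091323967121133751 + 850004548596233100√453
(1653751+77700√453)^4 = 59837090203895614338960001 + 2811391744490881177810800√453
(1653751+77700√453)^5 = 197911295523547060893371760093751 + 9298683817686228472822980388500√453

1653751 77700
5469784740001 256992905400
18091323967121133751 850004548596233100
59837090203895614338960001 2811391744490881177810800
197911295523547060893371760093751 9298683817686228472822980388500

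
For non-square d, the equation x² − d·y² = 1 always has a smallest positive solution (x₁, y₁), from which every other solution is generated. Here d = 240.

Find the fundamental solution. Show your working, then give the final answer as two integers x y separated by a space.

d=240: √d = [15; 2,30] (ℓ=2, even), read p_1/q_1
i=0: a=15 ⇒ p=15, q=1
i=1: a=2 ⇒ p=31, q=2
(x₁, y₁) = (31, 2);  31² − 240·2² = 1 ✓

31 2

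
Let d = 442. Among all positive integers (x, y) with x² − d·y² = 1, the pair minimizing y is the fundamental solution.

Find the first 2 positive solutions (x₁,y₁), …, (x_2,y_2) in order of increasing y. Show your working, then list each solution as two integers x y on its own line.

883 42
1559377 74172

d=442: √d = [21; 42] (ℓ=1, odd), read p_1/q_1
i=0: a=21 ⇒ p=21, q=1
i=1: a=42 ⇒ p=883, q=42
→ (883, 42).  Check: 883²=779689, 442·42²=779688, difference 1.
k=2:  x_2 = 883·883+442·42·42 = 1559377,  y_2 = 883·42+42·883 = 74172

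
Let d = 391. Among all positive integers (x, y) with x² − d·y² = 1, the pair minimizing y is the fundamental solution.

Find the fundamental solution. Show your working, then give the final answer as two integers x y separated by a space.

7338680 371133

√391 → a₀=19, period (1,3,2,2,1,…,3,1,38); ℓ=16 even so k=15
step 0: (19, 1)  from 19·(1,0) + (0,1)
…
step 2: (79, 4)  from 3·(20,1) + (19,1)
step 3: (178, 9)  from 2·(79,4) + (20,1)
step 4: (435, 22)  from 2·(178,9) + (79,4)
step 5: (613, 31)  from 1·(435,22) + (178,9)
step 6: (1048, 53)  from 1·(613,31) + (435,22)
…
step 9: (107747, 5449)  from 2·(52519,2656) + (2709,137)
step 10: (160266, 8105)  from 1·(107747,5449) + (52519,2656)
step 11: (268013, 13554)  from 1·(160266,8105) + (107747,5449)
step 12: (696292, 35213)  from 2·(268013,13554) + (160266,8105)
step 13: (1660597, 83980)  from 2·(696292,35213) + (268013,13554)
step 14: (5678083, 287153)  from 3·(1660597,83980) + (696292,35213)
step 15: (7338680, 371133)  from 1·(5678083,287153) + (1660597,83980)
(x₁, y₁) = (7338680, 371133);  7338680² − 391·371133² = 1 ✓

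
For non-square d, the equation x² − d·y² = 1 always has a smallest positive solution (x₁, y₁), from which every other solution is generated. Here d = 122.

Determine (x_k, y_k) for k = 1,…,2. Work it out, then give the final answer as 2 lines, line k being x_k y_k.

√122 = [11; 22, …], period ℓ=1 (odd) → k=1
step 0: (11, 1)  from 11·(1,0) + (0,1)
step 1: (243, 22)  from 22·(11,1) + (1,0)
fundamental: x₁=243, y₁=22  (since 59049 − 122·484 = 1)
(243+22√122)^2 = 118097 + 10692√122

243 22
118097 10692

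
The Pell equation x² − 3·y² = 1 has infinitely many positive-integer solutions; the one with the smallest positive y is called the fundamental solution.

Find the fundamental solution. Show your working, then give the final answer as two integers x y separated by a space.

2 1

√3 → a₀=1, period (1,2); ℓ=2 even so k=1
k=0  a_k=1  p_k/q_k = 1/1
k=1  a_k=1  p_k/q_k = 2/1
fundamental: x₁=2, y₁=1  (since 4 − 3·1 = 1)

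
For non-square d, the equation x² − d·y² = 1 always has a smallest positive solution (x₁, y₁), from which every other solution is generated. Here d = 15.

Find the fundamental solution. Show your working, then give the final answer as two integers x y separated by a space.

4 1

√15 → a₀=3, period (1,6); ℓ=2 even so k=1
a_0=3:  p_0=3·1+0=3,  q_0=3·0+1=1
a_1=1:  p_1=1·3+1=4,  q_1=1·1+0=1
(x₁, y₁) = (4, 1);  4² − 15·1² = 1 ✓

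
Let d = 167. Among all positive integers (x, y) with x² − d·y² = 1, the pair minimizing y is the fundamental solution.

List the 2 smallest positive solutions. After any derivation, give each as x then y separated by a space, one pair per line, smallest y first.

168 13
56447 4368

√167 → a₀=12, period (1,11,1,24); ℓ=4 even so k=3
step 0: (12, 1)  from 12·(1,0) + (0,1)
step 1: (13, 1)  from 1·(12,1) + (1,0)
step 2: (155, 12)  from 11·(13,1) + (12,1)
step 3: (168, 13)  from 1·(155,12) + (13,1)
fundamental: x₁=168, y₁=13  (since 28224 − 167·169 = 1)
(168+13√167)^2 = 56447 + 4368√167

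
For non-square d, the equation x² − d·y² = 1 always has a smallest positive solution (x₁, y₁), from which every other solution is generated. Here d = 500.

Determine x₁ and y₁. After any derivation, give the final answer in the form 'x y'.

930249 41602

d=500: √d = [22; 2,1,3,2,1,…,1,2,44] (ℓ=14, even), read p_13/q_13
k=0  a_k=22  p_k/q_k = 22/1
…
k=3  a_k=3  p_k/q_k = 246/11
…
k=5  a_k=1  p_k/q_k = 805/36
…
k=8  a_k=1  p_k/q_k = 15809/707
…
k=11  a_k=3  p_k/q_k = 259205/11592
k=12  a_k=1  p_k/q_k = 335522/15005
k=13  a_k=2  p_k/q_k = 930249/41602
(x₁, y₁) = (930249, 41602);  930249² − 500·41602² = 1 ✓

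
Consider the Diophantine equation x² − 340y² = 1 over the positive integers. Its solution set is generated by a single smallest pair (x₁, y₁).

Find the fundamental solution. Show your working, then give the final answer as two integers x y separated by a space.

285769 15498

d=340: √d = [18; 2,3,1,1,1,…,3,2,36] (ℓ=14, even), read p_13/q_13
step 0: (18, 1)  from 18·(1,0) + (0,1)
step 1: (37, 2)  from 2·(18,1) + (1,0)
…
step 3: (166, 9)  from 1·(129,7) + (37,2)
step 4: (295, 16)  from 1·(166,9) + (129,7)
step 5: (461, 25)  from 1·(295,16) + (166,9)
…
step 7: (6509, 353)  from 8·(756,41) + (461,25)
…
step 9: (13774, 747)  from 1·(7265,394) + (6509,353)
…
step 11: (34813, 1888)  from 1·(21039,1141) + (13774,747)
step 12: (125478, 6805)  from 3·(34813,1888) + (21039,1141)
step 13: (285769, 15498)  from 2·(125478,6805) + (34813,1888)
→ (285769, 15498).  Check: 285769²=81663921361, 340·15498²=81663921360, difference 1.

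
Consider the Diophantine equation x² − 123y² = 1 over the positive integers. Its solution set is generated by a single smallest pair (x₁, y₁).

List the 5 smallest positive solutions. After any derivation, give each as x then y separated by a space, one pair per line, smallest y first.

[11; 11,22] for √123; ℓ=2 ⇒ convergent index 1
i=0: a=11 ⇒ p=11, q=1
i=1: a=11 ⇒ p=122, q=11
(x₁, y₁) = (122, 11);  122² − 123·11² = 1 ✓
(x_2, y_2) = (122·122 + 123·11·11, 122·11 + 11·122) = (29767, 2684)
(x_3, y_3) = (122·29767 + 123·11·2684, 122·2684 + 11·29767) = (7263026, 654885)
(x_4, y_4) = (122·7263026 + 123·11·654885, 122·654885 + 11·7263026) = (1772148577, 159789256)
(x_5, y_5) = (122·1772148577 + 123·11·159789256, 122·159789256 + 11·1772148577) = (432396989762, 38987923579)

122 11
29767 2684
7263026 654885
1772148577 159789256
432396989762 38987923579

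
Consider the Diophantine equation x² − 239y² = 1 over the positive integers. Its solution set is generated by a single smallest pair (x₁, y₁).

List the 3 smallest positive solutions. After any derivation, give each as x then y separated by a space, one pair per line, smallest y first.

6195120 400729
76759023628799 4965128484960
951062724926484326640 61519133559490389671

d=239: √d = [15; 2,5,1,2,4,15,4,2,1,5,2,30] (ℓ=12, even), read p_11/q_11
a_0=15:  p_0=15·1+0=15,  q_0=15·0+1=1
…
a_3=1:  p_3=1·170+31=201,  q_3=1·11+2=13
a_4=2:  p_4=2·201+170=572,  q_4=2·13+11=37
a_5=4:  p_5=4·572+201=2489,  q_5=4·37+13=161
a_6=15:  p_6=15·2489+572=37907,  q_6=15·161+37=2452
a_7=4:  p_7=4·37907+2489=154117,  q_7=4·2452+161=9969
a_8=2:  p_8=2·154117+37907=346141,  q_8=2·9969+2452=22390
a_9=1:  p_9=1·346141+154117=500258,  q_9=1·22390+9969=32359
a_10=5:  p_10=5·500258+346141=2847431,  q_10=5·32359+22390=184185
a_11=2:  p_11=2·2847431+500258=6195120,  q_11=2·184185+32359=400729
(x₁, y₁) = (6195120, 400729);  6195120² − 239·400729² = 1 ✓
(x_2, y_2) = (6195120·6195120 + 239·400729·400729, 6195120·400729 + 400729·6195120) = (76759023628799, 4965128484960)
(x_3, y_3) = (6195120·76759023628799 + 239·400729·4965128484960, 6195120·4965128484960 + 400729·76759023628799) = (951062724926484326640, 61519133559490389671)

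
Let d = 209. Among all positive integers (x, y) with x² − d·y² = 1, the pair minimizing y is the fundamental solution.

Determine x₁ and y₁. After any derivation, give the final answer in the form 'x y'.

[14; 2,5,3,2,3,5,2,28] for √209; ℓ=8 ⇒ convergent index 7
i=0: a=14 ⇒ p=14, q=1
i=1: a=2 ⇒ p=29, q=2
i=2: a=5 ⇒ p=159, q=11
…
i=5: a=3 ⇒ p=4019, q=278
i=6: a=5 ⇒ p=21266, q=1471
i=7: a=2 ⇒ p=46551, q=3220
(x₁, y₁) = (46551, 3220);  46551² − 209·3220² = 1 ✓

46551 3220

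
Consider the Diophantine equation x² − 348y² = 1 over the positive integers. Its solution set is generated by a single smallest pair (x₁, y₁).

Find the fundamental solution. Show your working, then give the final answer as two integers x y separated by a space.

[18; 1,1,1,8,1,1,1,36] for √348; ℓ=8 ⇒ convergent index 7
k=0  a_k=18  p_k/q_k = 18/1
k=1  a_k=1  p_k/q_k = 19/1
k=2  a_k=1  p_k/q_k = 37/2
k=3  a_k=1  p_k/q_k = 56/3
k=4  a_k=8  p_k/q_k = 485/26
…
k=6  a_k=1  p_k/q_k = 1026/55
k=7  a_k=1  p_k/q_k = 1567/84
(x₁, y₁) = (1567, 84);  1567² − 348·84² = 1 ✓

1567 84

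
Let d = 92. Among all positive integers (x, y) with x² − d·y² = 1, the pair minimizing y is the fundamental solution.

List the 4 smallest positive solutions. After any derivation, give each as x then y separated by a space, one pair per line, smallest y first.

1151 120
2649601 276240
6099380351 635904360
14040770918401 1463851560480

√92 = [9; 1,1,2,4,2,1,1,18, …], period ℓ=8 (even) → k=7
a_0=9:  p_0=9·1+0=9,  q_0=9·0+1=1
…
a_2=1:  p_2=1·10+9=19,  q_2=1·1+1=2
…
a_6=1:  p_6=1·470+211=681,  q_6=1·49+22=71
a_7=1:  p_7=1·681+470=1151,  q_7=1·71+49=120
(x₁, y₁) = (1151, 120);  1151² − 92·120² = 1 ✓
(1151+120√92)^2 = 2649601 + 276240√92
(1151+120√92)^3 = 6099380351 + 635904360√92
(1151+120√92)^4 = 14040770918401 + 1463851560480√92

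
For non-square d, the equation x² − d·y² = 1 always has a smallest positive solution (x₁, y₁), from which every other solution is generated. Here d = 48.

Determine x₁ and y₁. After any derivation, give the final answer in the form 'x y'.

7 1

√48 = [6; 1,12, …], period ℓ=2 (even) → k=1
step 0: (6, 1)  from 6·(1,0) + (0,1)
step 1: (7, 1)  from 1·(6,1) + (1,0)
→ (7, 1).  Check: 7²=49, 48·1²=48, difference 1.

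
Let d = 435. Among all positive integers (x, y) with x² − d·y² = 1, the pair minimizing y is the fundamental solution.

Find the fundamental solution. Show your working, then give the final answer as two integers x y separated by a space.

d=435: √d = [20; 1,5,1,40] (ℓ=4, even), read p_3/q_3
k=0  a_k=20  p_k/q_k = 20/1
…
k=2  a_k=5  p_k/q_k = 125/6
k=3  a_k=1  p_k/q_k = 146/7
fundamental: x₁=146, y₁=7  (since 21316 − 435·49 = 1)

146 7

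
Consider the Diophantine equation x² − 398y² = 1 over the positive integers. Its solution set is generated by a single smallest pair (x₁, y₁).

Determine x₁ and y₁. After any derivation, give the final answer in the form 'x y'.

399 20

d=398: √d = [19; 1,18,1,38] (ℓ=4, even), read p_3/q_3
step 0: (19, 1)  from 19·(1,0) + (0,1)
…
step 2: (379, 19)  from 18·(20,1) + (19,1)
step 3: (399, 20)  from 1·(379,19) + (20,1)
(x₁, y₁) = (399, 20);  399² − 398·20² = 1 ✓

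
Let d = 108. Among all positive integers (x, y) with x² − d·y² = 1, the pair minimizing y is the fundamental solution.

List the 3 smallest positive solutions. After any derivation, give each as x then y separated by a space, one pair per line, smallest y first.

[10; 2,1,1,4,1,1,2,20] for √108; ℓ=8 ⇒ convergent index 7
a_0=10:  p_0=10·1+0=10,  q_0=10·0+1=1
a_1=2:  p_1=2·10+1=21,  q_1=2·1+0=2
a_2=1:  p_2=1·21+10=31,  q_2=1·2+1=3
a_3=1:  p_3=1·31+21=52,  q_3=1·3+2=5
a_4=4:  p_4=4·52+31=239,  q_4=4·5+3=23
…
a_6=1:  p_6=1·291+239=530,  q_6=1·28+23=51
a_7=2:  p_7=2·530+291=1351,  q_7=2·51+28=130
(x₁, y₁) = (1351, 130);  1351² − 108·130² = 1 ✓
(x_2, y_2) = (1351·1351 + 108·130·130, 1351·130 + 130·1351) = (3650401, 351260)
(x_3, y_3) = (1351·3650401 + 108·130·351260, 1351·351260 + 130·3650401) = (9863382151, 949104390)

1351 130
3650401 351260
9863382151 949104390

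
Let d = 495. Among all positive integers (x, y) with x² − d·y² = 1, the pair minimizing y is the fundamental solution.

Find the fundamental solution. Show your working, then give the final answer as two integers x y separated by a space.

89 4

[22; 4,44] for √495; ℓ=2 ⇒ convergent index 1
a_0=22:  p_0=22·1+0=22,  q_0=22·0+1=1
a_1=4:  p_1=4·22+1=89,  q_1=4·1+0=4
→ (89, 4).  Check: 89²=7921, 495·4²=7920, difference 1.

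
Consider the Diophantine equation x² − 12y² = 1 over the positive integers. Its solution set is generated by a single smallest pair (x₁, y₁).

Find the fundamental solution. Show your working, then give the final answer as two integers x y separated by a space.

√12 = [3; 2,6, …], period ℓ=2 (even) → k=1
i=0: a=3 ⇒ p=3, q=1
i=1: a=2 ⇒ p=7, q=2
(x₁, y₁) = (7, 2);  7² − 12·2² = 1 ✓

7 2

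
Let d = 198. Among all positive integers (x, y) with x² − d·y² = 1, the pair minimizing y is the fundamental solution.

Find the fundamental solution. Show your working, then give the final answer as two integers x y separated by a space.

[14; 14,28] for √198; ℓ=2 ⇒ convergent index 1
step 0: (14, 1)  from 14·(1,0) + (0,1)
step 1: (197, 14)  from 14·(14,1) + (1,0)
(x₁, y₁) = (197, 14);  197² − 198·14² = 1 ✓

197 14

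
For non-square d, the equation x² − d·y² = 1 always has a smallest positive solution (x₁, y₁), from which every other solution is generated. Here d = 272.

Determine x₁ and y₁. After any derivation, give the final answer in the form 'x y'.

33 2

√272 = [16; 2,32, …], period ℓ=2 (even) → k=1
k=0  a_k=16  p_k/q_k = 16/1
k=1  a_k=2  p_k/q_k = 33/2
(x₁, y₁) = (33, 2);  33² − 272·2² = 1 ✓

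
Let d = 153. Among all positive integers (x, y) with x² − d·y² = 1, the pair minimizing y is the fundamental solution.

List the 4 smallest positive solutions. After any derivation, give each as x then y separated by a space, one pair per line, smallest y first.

√153 = [12; 2,1,2,2,2,1,2,24, …], period ℓ=8 (even) → k=7
i=0: a=12 ⇒ p=12, q=1
…
i=6: a=1 ⇒ p=804, q=65
i=7: a=2 ⇒ p=2177, q=176
fundamental: x₁=2177, y₁=176  (since 4739329 − 153·30976 = 1)
n=2: (2177,176)∘(2177,176) = (2177·2177+153·176·176, 2177·176+176·2177) = (9478657,766304)
n=3: (9478657,766304)∘(2177,176) = (2177·9478657+153·176·766304, 2177·766304+176·9478657) = (41270070401,3336487440)
n=4: (41270070401,3336487440)∘(2177,176) = (2177·41270070401+153·176·3336487440, 2177·3336487440+176·41270070401) = (179689877047297,14527065547456)

2177 176
9478657 766304
41270070401 3336487440
179689877047297 14527065547456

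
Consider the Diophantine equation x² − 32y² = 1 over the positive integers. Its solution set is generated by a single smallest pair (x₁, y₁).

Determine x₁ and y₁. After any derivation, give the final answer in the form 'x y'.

√32 = [5; 1,1,1,10, …], period ℓ=4 (even) → k=3
k=0  a_k=5  p_k/q_k = 5/1
…
k=2  a_k=1  p_k/q_k = 11/2
k=3  a_k=1  p_k/q_k = 17/3
(x₁, y₁) = (17, 3);  17² − 32·3² = 1 ✓

17 3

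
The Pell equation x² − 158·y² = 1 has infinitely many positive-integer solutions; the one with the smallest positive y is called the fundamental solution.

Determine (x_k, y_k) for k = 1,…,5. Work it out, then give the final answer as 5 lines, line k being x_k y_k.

√158 → a₀=12, period (1,1,3,12,3,1,1,24); ℓ=8 even so k=7
i=0: a=12 ⇒ p=12, q=1
…
i=2: a=1 ⇒ p=25, q=2
…
i=4: a=12 ⇒ p=1081, q=86
i=5: a=3 ⇒ p=3331, q=265
i=6: a=1 ⇒ p=4412, q=351
i=7: a=1 ⇒ p=7743, q=616
fundamental: x₁=7743, y₁=616  (since 59954049 − 158·379456 = 1)
n=2: (7743,616)∘(7743,616) = (7743·7743+158·616·616, 7743·616+616·7743) = (119908097,9539376)
n=3: (119908097,9539376)∘(7743,616) = (7743·119908097+158·616·9539376, 7743·9539376+616·119908097) = (1856896782399,147726776120)
n=4: (1856896782399,147726776120)∘(7743,616) = (7743·1856896782399+158·616·147726776120, 7743·147726776120+616·1856896782399) = (28755903452322817,2287696845454944)
n=5: (28755903452322817,2287696845454944)∘(7743,616) = (7743·28755903452322817+158·616·2287696845454944, 7743·2287696845454944+616·28755903452322817) = (445313919005774361663,35427273200988486664)

7743 616
119908097 9539376
1856896782399 147726776120
28755903452322817 2287696845454944
445313919005774361663 35427273200988486664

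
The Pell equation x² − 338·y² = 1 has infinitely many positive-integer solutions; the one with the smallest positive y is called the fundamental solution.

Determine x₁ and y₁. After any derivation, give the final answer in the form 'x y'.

114243 6214

√338 → a₀=18, period (2,1,1,2,36); ℓ=5 odd so k=9
step 0: (18, 1)  from 18·(1,0) + (0,1)
step 1: (37, 2)  from 2·(18,1) + (1,0)
step 2: (55, 3)  from 1·(37,2) + (18,1)
…
step 4: (239, 13)  from 2·(92,5) + (55,3)
…
step 7: (26327, 1432)  from 1·(17631,959) + (8696,473)
step 8: (43958, 2391)  from 1·(26327,1432) + (17631,959)
step 9: (114243, 6214)  from 2·(43958,2391) + (26327,1432)
(x₁, y₁) = (114243, 6214);  114243² − 338·6214² = 1 ✓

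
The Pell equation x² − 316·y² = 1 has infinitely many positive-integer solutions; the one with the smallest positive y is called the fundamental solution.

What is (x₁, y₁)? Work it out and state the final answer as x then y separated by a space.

d=316: √d = [17; 1,3,2,8,2,3,1,34] (ℓ=8, even), read p_7/q_7
a_0=17:  p_0=17·1+0=17,  q_0=17·0+1=1
…
a_6=3:  p_6=3·2862+1351=9937,  q_6=3·161+76=559
a_7=1:  p_7=1·9937+2862=12799,  q_7=1·559+161=720
(x₁, y₁) = (12799, 720);  12799² − 316·720² = 1 ✓

12799 720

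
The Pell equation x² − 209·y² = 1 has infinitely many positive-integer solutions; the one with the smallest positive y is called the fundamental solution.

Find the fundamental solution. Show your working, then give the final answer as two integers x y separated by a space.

√209 → a₀=14, period (2,5,3,2,3,5,2,28); ℓ=8 even so k=7
step 0: (14, 1)  from 14·(1,0) + (0,1)
…
step 2: (159, 11)  from 5·(29,2) + (14,1)
step 3: (506, 35)  from 3·(159,11) + (29,2)
step 4: (1171, 81)  from 2·(506,35) + (159,11)
…
step 6: (21266, 1471)  from 5·(4019,278) + (1171,81)
step 7: (46551, 3220)  from 2·(21266,1471) + (4019,278)
fundamental: x₁=46551, y₁=3220  (since 2166995601 − 209·10368400 = 1)

46551 3220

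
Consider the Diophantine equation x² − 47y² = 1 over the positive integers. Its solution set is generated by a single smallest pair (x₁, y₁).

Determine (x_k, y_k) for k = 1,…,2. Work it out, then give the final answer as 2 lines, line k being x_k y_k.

√47 = [6; 1,5,1,12, …], period ℓ=4 (even) → k=3
step 0: (6, 1)  from 6·(1,0) + (0,1)
…
step 2: (41, 6)  from 5·(7,1) + (6,1)
step 3: (48, 7)  from 1·(41,6) + (7,1)
fundamental: x₁=48, y₁=7  (since 2304 − 47·49 = 1)
k=2:  x_2 = 48·48+47·7·7 = 4607,  y_2 = 48·7+7·48 = 672

48 7
4607 672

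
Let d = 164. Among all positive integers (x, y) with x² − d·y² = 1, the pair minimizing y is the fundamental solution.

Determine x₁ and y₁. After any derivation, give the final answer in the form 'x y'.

[12; 1,4,6,4,1,24] for √164; ℓ=6 ⇒ convergent index 5
k=0  a_k=12  p_k/q_k = 12/1
k=1  a_k=1  p_k/q_k = 13/1
…
k=4  a_k=4  p_k/q_k = 1652/129
k=5  a_k=1  p_k/q_k = 2049/160
→ (2049, 160).  Check: 2049²=4198401, 164·160²=4198400, difference 1.

2049 160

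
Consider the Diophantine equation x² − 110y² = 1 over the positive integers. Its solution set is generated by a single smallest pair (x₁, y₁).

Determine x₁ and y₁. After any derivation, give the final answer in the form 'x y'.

21 2

[10; 2,20] for √110; ℓ=2 ⇒ convergent index 1
step 0: (10, 1)  from 10·(1,0) + (0,1)
step 1: (21, 2)  from 2·(10,1) + (1,0)
→ (21, 2).  Check: 21²=441, 110·2²=440, difference 1.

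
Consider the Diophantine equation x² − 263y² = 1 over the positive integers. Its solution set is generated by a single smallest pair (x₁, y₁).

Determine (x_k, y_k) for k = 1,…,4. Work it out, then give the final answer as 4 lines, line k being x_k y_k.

139128 8579
38713200767 2387158224
10772180392483224 664241098768765
2997423827252098776577 184829071176614315616

d=263: √d = [16; 4,1,1,1,1,15,1,1,1,1,4,32] (ℓ=12, even), read p_11/q_11
step 0: (16, 1)  from 16·(1,0) + (0,1)
step 1: (65, 4)  from 4·(16,1) + (1,0)
step 2: (81, 5)  from 1·(65,4) + (16,1)
step 3: (146, 9)  from 1·(81,5) + (65,4)
step 4: (227, 14)  from 1·(146,9) + (81,5)
…
step 6: (5822, 359)  from 15·(373,23) + (227,14)
…
step 10: (30229, 1864)  from 1·(18212,1123) + (12017,741)
step 11: (139128, 8579)  from 4·(30229,1864) + (18212,1123)
→ (139128, 8579).  Check: 139128²=19356600384, 263·8579²=19356600383, difference 1.
n=2: (139128,8579)∘(139128,8579) = (139128·139128+263·8579·8579, 139128·8579+8579·139128) = (38713200767,2387158224)
n=3: (38713200767,2387158224)∘(139128,8579) = (139128·38713200767+263·8579·2387158224, 139128·2387158224+8579·38713200767) = (10772180392483224,664241098768765)
n=4: (10772180392483224,664241098768765)∘(139128,8579) = (139128·10772180392483224+263·8579·664241098768765, 139128·664241098768765+8579·10772180392483224) = (2997423827252098776577,184829071176614315616)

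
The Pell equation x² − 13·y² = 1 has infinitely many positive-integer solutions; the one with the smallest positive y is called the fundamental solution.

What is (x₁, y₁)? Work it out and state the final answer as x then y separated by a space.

649 180

d=13: √d = [3; 1,1,1,1,6] (ℓ=5, odd), read p_9/q_9
i=0: a=3 ⇒ p=3, q=1
i=1: a=1 ⇒ p=4, q=1
i=2: a=1 ⇒ p=7, q=2
i=3: a=1 ⇒ p=11, q=3
i=4: a=1 ⇒ p=18, q=5
i=5: a=6 ⇒ p=119, q=33
…
i=8: a=1 ⇒ p=393, q=109
i=9: a=1 ⇒ p=649, q=180
(x₁, y₁) = (649, 180);  649² − 13·180² = 1 ✓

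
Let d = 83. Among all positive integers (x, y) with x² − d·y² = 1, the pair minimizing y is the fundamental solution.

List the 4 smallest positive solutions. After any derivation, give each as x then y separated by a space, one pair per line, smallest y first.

√83 → a₀=9, period (9,18); ℓ=2 even so k=1
k=0  a_k=9  p_k/q_k = 9/1
k=1  a_k=9  p_k/q_k = 82/9
(x₁, y₁) = (82, 9);  82² − 83·9² = 1 ✓
n=2: (82,9)∘(82,9) = (82·82+83·9·9, 82·9+9·82) = (13447,1476)
n=3: (13447,1476)∘(82,9) = (82·13447+83·9·1476, 82·1476+9·13447) = (2205226,242055)
n=4: (2205226,242055)∘(82,9) = (82·2205226+83·9·242055, 82·242055+9·2205226) = (361643617,39695544)

82 9
13447 1476
2205226 242055
361643617 39695544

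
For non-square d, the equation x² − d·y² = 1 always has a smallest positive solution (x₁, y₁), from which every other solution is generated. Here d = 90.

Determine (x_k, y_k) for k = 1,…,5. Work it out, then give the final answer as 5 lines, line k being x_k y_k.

19 2
721 76
27379 2886
1039681 109592
39480499 4161610

d=90: √d = [9; 2,18] (ℓ=2, even), read p_1/q_1
i=0: a=9 ⇒ p=9, q=1
i=1: a=2 ⇒ p=19, q=2
(x₁, y₁) = (19, 2);  19² − 90·2² = 1 ✓
(x_2, y_2) = (19·19 + 90·2·2, 19·2 + 2·19) = (721, 76)
(x_3, y_3) = (19·721 + 90·2·76, 19·76 + 2·721) = (27379, 2886)
(x_4, y_4) = (19·27379 + 90·2·2886, 19·2886 + 2·27379) = (1039681, 109592)
(x_5, y_5) = (19·1039681 + 90·2·109592, 19·109592 + 2·1039681) = (39480499, 4161610)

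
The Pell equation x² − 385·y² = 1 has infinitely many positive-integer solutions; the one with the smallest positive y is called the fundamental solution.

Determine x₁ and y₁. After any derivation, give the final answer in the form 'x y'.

95831 4884

d=385: √d = [19; 1,1,1,1,1,…,1,1,38] (ℓ=16, even), read p_15/q_15
step 0: (19, 1)  from 19·(1,0) + (0,1)
step 1: (20, 1)  from 1·(19,1) + (1,0)
step 2: (39, 2)  from 1·(20,1) + (19,1)
step 3: (59, 3)  from 1·(39,2) + (20,1)
step 4: (98, 5)  from 1·(59,3) + (39,2)
step 5: (157, 8)  from 1·(98,5) + (59,3)
…
step 7: (726, 37)  from 1·(569,29) + (157,8)
step 8: (2021, 103)  from 2·(726,37) + (569,29)
step 9: (2747, 140)  from 1·(2021,103) + (726,37)
step 10: (10262, 523)  from 3·(2747,140) + (2021,103)
step 11: (13009, 663)  from 1·(10262,523) + (2747,140)
step 12: (23271, 1186)  from 1·(13009,663) + (10262,523)
step 13: (36280, 1849)  from 1·(23271,1186) + (13009,663)
step 14: (59551, 3035)  from 1·(36280,1849) + (23271,1186)
step 15: (95831, 4884)  from 1·(59551,3035) + (36280,1849)
(x₁, y₁) = (95831, 4884);  95831² − 385·4884² = 1 ✓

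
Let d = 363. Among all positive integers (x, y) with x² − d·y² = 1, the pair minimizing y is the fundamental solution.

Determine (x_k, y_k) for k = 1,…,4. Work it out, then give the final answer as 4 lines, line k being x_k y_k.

√363 → a₀=19, period (19,38); ℓ=2 even so k=1
i=0: a=19 ⇒ p=19, q=1
i=1: a=19 ⇒ p=362, q=19
fundamental: x₁=362, y₁=19  (since 131044 − 363·361 = 1)
k=2:  x_2 = 362·362+363·19·19 = 262087,  y_2 = 362·19+19·362 = 13756
k=3:  x_3 = 362·262087+363·19·13756 = 189750626,  y_3 = 362·13756+19·262087 = 9959325
k=4:  x_4 = 362·189750626+363·19·9959325 = 137379191137,  y_4 = 362·9959325+19·189750626 = 7210537544

362 19
262087 13756
189750626 9959325
137379191137 7210537544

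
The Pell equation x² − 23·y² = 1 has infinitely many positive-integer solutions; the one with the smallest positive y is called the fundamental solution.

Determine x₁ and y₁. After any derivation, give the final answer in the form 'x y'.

24 5

[4; 1,3,1,8] for √23; ℓ=4 ⇒ convergent index 3
i=0: a=4 ⇒ p=4, q=1
i=1: a=1 ⇒ p=5, q=1
i=2: a=3 ⇒ p=19, q=4
i=3: a=1 ⇒ p=24, q=5
→ (24, 5).  Check: 24²=576, 23·5²=575, difference 1.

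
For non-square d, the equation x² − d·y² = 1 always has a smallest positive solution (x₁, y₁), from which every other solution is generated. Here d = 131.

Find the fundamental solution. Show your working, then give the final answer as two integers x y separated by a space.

d=131: √d = [11; 2,4,11,4,2,22] (ℓ=6, even), read p_5/q_5
k=0  a_k=11  p_k/q_k = 11/1
…
k=4  a_k=4  p_k/q_k = 4727/413
k=5  a_k=2  p_k/q_k = 10610/927
(x₁, y₁) = (10610, 927);  10610² − 131·927² = 1 ✓

10610 927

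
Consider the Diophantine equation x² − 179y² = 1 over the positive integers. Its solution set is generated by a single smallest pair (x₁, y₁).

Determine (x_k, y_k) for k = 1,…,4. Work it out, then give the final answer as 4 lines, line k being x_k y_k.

√179 → a₀=13, period (2,1,1,1,3,…,1,2,26); ℓ=14 even so k=13
a_0=13:  p_0=13·1+0=13,  q_0=13·0+1=1
…
a_12=1:  p_12=1·1013292+575167=1588459,  q_12=1·75737+42990=118727
a_13=2:  p_13=2·1588459+1013292=4190210,  q_13=2·118727+75737=313191
(x₁, y₁) = (4190210, 313191);  4190210² − 179·313191² = 1 ✓
(4190210+313191√179)^2 = 35115719688199 + 2624672120220√179
(4190210+313191√179)^3 = 294284479589372473370 + 21995854729733779209√179
(4190210+313191√179)^4 = 2466227538440333747559727201 + 184334500894152933286567560√179

4190210 313191
35115719688199 2624672120220
294284479589372473370 21995854729733779209
2466227538440333747559727201 184334500894152933286567560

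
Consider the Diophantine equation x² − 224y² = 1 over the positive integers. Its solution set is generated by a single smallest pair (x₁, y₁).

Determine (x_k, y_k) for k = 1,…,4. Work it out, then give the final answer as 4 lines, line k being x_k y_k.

[14; 1,28] for √224; ℓ=2 ⇒ convergent index 1
step 0: (14, 1)  from 14·(1,0) + (0,1)
step 1: (15, 1)  from 1·(14,1) + (1,0)
→ (15, 1).  Check: 15²=225, 224·1²=224, difference 1.
n=2: (15,1)∘(15,1) = (15·15+224·1·1, 15·1+1·15) = (449,30)
n=3: (449,30)∘(15,1) = (15·449+224·1·30, 15·30+1·449) = (13455,899)
n=4: (13455,899)∘(15,1) = (15·13455+224·1·899, 15·899+1·13455) = (403201,26940)

15 1
449 30
13455 899
403201 26940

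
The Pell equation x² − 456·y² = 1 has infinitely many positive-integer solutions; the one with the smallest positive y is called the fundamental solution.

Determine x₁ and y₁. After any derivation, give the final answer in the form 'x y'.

1025 48

√456 → a₀=21, period (2,1,4,1,2,42); ℓ=6 even so k=5
k=0  a_k=21  p_k/q_k = 21/1
…
k=4  a_k=1  p_k/q_k = 363/17
k=5  a_k=2  p_k/q_k = 1025/48
→ (1025, 48).  Check: 1025²=1050625, 456·48²=1050624, difference 1.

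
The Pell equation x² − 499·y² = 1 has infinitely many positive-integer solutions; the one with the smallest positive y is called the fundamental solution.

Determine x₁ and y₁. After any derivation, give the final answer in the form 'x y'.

4490 201

√499 = [22; 2,1,21,1,2,44, …], period ℓ=6 (even) → k=5
i=0: a=22 ⇒ p=22, q=1
i=1: a=2 ⇒ p=45, q=2
i=2: a=1 ⇒ p=67, q=3
i=3: a=21 ⇒ p=1452, q=65
i=4: a=1 ⇒ p=1519, q=68
i=5: a=2 ⇒ p=4490, q=201
→ (4490, 201).  Check: 4490²=20160100, 499·201²=20160099, difference 1.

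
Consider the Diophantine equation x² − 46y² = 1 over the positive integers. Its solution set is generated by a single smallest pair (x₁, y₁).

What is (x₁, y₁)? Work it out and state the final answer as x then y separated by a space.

√46 → a₀=6, period (1,3,1,1,2,6,2,1,1,3,1,12); ℓ=12 even so k=11
i=0: a=6 ⇒ p=6, q=1
i=1: a=1 ⇒ p=7, q=1
…
i=3: a=1 ⇒ p=34, q=5
i=4: a=1 ⇒ p=61, q=9
i=5: a=2 ⇒ p=156, q=23
i=6: a=6 ⇒ p=997, q=147
i=7: a=2 ⇒ p=2150, q=317
…
i=9: a=1 ⇒ p=5297, q=781
i=10: a=3 ⇒ p=19038, q=2807
i=11: a=1 ⇒ p=24335, q=3588
(x₁, y₁) = (24335, 3588);  24335² − 46·3588² = 1 ✓

24335 3588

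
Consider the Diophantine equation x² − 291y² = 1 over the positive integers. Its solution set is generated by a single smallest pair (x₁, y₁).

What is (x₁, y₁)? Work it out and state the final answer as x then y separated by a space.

290 17

[17; 17,34] for √291; ℓ=2 ⇒ convergent index 1
i=0: a=17 ⇒ p=17, q=1
i=1: a=17 ⇒ p=290, q=17
(x₁, y₁) = (290, 17);  290² − 291·17² = 1 ✓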